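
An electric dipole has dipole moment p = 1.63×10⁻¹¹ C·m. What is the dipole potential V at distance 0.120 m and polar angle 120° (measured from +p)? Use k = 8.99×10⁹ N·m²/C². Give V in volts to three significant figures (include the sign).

The dipole potential is V = kp cosθ / r².
V = (8.99×10⁹)(1.63×10⁻¹¹)·cos120° / (0.120)² = -5.088 V.

V ≈ -5.09 V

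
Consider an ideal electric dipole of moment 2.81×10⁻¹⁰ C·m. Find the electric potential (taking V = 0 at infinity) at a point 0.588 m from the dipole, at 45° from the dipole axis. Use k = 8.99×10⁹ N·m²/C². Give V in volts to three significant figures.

The dipole potential is V = kp cosθ / r².
V = (8.99×10⁹)(2.81×10⁻¹⁰)·cos45° / (0.588)² = 5.166 V.

V ≈ 5.17 V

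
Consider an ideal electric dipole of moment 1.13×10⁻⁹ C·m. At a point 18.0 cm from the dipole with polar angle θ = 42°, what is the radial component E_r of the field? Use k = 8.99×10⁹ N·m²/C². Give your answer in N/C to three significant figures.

For a dipole, E_r = (2kp cosθ)/r³.
kp/r³ = (8.99×10⁹)(1.13×10⁻⁹)/(0.180)³ = 1742 N/C.
E_r = 2·1742·cos42° = 2589 N/C.

E_r ≈ 2590 N/C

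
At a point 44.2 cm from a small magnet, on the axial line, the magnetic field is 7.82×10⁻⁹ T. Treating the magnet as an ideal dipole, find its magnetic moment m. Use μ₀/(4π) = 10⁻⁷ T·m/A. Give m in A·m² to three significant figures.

m ≈ 0.00338 A·m²

On axis B = (μ₀/4π)·2m/r³, so m = Br³·4π/(μ₀·2).
m = (7.82×10⁻⁹)·(0.442)³ / (2·10⁻⁷) = 0.003376 A·m².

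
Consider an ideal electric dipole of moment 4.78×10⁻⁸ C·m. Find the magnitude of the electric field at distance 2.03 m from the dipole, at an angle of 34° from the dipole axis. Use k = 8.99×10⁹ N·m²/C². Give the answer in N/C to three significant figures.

E ≈ 89.9 N/C

At angle θ the dipole field magnitude is E = (kp/r³)·√(1 + 3cos²θ).
kp/r³ = (8.99×10⁹)(4.78×10⁻⁸) / (2.03)³ = 51.37 N/C.
√(1 + 3cos²34°) = √(1 + 3·0.6873) = √3.0619 ≈ 1.7498.
E ≈ 51.37 × 1.750 = 89.89 N/C.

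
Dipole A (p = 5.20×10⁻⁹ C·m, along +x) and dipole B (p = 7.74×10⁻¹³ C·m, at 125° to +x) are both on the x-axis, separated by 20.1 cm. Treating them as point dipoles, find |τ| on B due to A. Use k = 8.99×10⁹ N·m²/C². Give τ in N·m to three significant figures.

τ ≈ 7.30×10⁻⁹ N·m

The second dipole sits on the axis of the first, so the field there is axial: E₁ = 2kp₁/r³ along +x.
E₁ = 2(8.99×10⁹)(5.20×10⁻⁹)/(0.201)³ = 1.151×10⁴ N/C.
Torque on the second dipole: τ = p₂ E₁ sinθ.
τ = (7.74×10⁻¹³)(1.151×10⁴)·sin125° = 7.300×10⁻⁹ N·m.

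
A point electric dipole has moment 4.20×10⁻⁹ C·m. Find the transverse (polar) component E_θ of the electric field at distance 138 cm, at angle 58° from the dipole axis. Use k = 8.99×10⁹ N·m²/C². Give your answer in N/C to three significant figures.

E_θ ≈ 12.2 N/C

For a dipole, E_θ = (kp sinθ)/r³.
kp/r³ = (8.99×10⁹)(4.20×10⁻⁹)/(1.38)³ = 14.37 N/C.
E_θ = 14.37·sin58° = 12.18 N/C.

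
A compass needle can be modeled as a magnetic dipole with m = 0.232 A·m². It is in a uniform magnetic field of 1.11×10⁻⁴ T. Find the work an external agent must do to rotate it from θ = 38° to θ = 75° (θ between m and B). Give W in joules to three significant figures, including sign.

W_ext = ΔU = −mB cosθ₂ + mB cosθ₁ = mB(cosθ₁ − cosθ₂).
W = (0.232)(1.11×10⁻⁴)·(cos38° − cos75°) = (2.575×10⁻⁵)·(+0.5292) = 1.363×10⁻⁵ J.

W ≈ 1.36×10⁻⁵ J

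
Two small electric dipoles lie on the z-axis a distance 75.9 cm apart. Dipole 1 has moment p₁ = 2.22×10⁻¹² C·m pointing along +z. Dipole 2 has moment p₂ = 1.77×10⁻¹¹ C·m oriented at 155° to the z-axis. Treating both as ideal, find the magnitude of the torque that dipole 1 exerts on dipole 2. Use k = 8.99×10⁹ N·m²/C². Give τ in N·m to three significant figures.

The second dipole sits on the axis of the first, so the field there is axial: E₁ = 2kp₁/r³ along +z.
E₁ = 2(8.99×10⁹)(2.22×10⁻¹²)/(0.759)³ = 0.09129 N/C.
Torque on the second dipole: τ = p₂ E₁ sinθ.
τ = (1.77×10⁻¹¹)(0.09129)·sin155° = 6.829×10⁻¹³ N·m.

τ ≈ 6.83×10⁻¹³ N·m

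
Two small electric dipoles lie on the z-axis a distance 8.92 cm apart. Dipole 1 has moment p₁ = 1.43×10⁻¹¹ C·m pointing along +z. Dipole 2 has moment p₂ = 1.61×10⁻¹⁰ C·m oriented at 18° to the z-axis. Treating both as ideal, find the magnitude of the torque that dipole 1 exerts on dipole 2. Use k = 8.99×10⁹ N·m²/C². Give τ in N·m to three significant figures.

The second dipole sits on the axis of the first, so the field there is axial: E₁ = 2kp₁/r³ along +z.
E₁ = 2(8.99×10⁹)(1.43×10⁻¹¹)/(0.0892)³ = 362.3 N/C.
Torque on the second dipole: τ = p₂ E₁ sinθ.
τ = (1.61×10⁻¹⁰)(362.3)·sin18° = 1.802×10⁻⁸ N·m.

τ ≈ 1.80×10⁻⁸ N·m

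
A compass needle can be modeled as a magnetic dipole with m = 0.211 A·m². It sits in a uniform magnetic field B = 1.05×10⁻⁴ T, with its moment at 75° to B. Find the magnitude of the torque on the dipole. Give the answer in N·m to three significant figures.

τ ≈ 2.14×10⁻⁵ N·m

Torque on a magnetic dipole: τ = mB sinθ.
τ = (0.211)(1.05×10⁻⁴)·sin75° = 2.140×10⁻⁵ N·m.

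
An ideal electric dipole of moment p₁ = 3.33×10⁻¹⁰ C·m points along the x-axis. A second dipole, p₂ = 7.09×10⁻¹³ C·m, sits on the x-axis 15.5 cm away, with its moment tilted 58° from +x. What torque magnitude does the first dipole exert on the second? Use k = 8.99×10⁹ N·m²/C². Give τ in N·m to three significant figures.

τ ≈ 9.67×10⁻¹⁰ N·m

The second dipole sits on the axis of the first, so the field there is axial: E₁ = 2kp₁/r³ along +x.
E₁ = 2(8.99×10⁹)(3.33×10⁻¹⁰)/(0.155)³ = 1608 N/C.
Torque on the second dipole: τ = p₂ E₁ sinθ.
τ = (7.09×10⁻¹³)(1608)·sin58° = 9.667×10⁻¹⁰ N·m.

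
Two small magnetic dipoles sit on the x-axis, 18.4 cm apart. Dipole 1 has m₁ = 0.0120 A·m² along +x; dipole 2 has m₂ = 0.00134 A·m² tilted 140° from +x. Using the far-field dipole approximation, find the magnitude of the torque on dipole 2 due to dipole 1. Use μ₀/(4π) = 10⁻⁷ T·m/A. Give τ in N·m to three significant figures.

Dipole B is on the axis of dipole A, so B₁ there is axial: B₁ = (μ₀/4π)·2m₁/r³ along +x.
B₁ = 2(10⁻⁷)(0.0120)/(0.184)³ = 3.853×10⁻⁷ T.
τ = m₂ B₁ sinθ.
τ = (0.00134)(3.853×10⁻⁷)·sin140° = 3.318×10⁻¹⁰ N·m.

τ ≈ 3.32×10⁻¹⁰ N·m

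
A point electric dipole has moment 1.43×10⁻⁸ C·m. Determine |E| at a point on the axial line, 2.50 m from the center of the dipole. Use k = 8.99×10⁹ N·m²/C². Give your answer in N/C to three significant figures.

E ≈ 16.5 N/C

On the dipole axis E = 2kp/r³.
E = 2·(8.99×10⁹)(1.43×10⁻⁸) / (2.50)³ = 16.46 N/C.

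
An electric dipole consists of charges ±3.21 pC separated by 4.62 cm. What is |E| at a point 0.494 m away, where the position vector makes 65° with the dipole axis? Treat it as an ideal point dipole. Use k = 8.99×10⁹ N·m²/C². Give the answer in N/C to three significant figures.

Dipole moment p = qd = (3.21×10⁻¹² C)(0.0462 m) = 1.483×10⁻¹³ C·m.
At angle θ the dipole field magnitude is E = (kp/r³)·√(1 + 3cos²θ).
kp/r³ = (8.99×10⁹)(1.483×10⁻¹³) / (0.494)³ = 0.01106 N/C.
√(1 + 3cos²65°) = √(1 + 3·0.1786) = √1.5358 ≈ 1.2393.
E ≈ 0.01106 × 1.239 = 0.01371 N/C.

E ≈ 0.0137 N/C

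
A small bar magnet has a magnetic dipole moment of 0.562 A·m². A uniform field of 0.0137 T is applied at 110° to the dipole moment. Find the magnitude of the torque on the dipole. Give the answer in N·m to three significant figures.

τ ≈ 0.00724 N·m

Torque on a magnetic dipole: τ = mB sinθ.
τ = (0.562)(0.0137)·sin110° = 0.007235 N·m.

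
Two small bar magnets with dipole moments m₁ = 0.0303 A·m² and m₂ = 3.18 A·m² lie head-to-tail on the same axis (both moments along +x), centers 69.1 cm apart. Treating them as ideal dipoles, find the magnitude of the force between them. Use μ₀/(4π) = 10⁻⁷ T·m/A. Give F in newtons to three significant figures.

On-axis B of dipole 1: B = (μ₀/4π)·2m₁/r³. Force on dipole 2: F = m₂·dB/dr.
dB/dr = −(μ₀/4π)·6m₁/r⁴, so |F| = (μ₀/4π)·6m₁m₂/r⁴.
F = 6(10⁻⁷)(0.0303)(3.18)/(0.691)⁴ = 2.536×10⁻⁷ N.

F ≈ 2.54×10⁻⁷ N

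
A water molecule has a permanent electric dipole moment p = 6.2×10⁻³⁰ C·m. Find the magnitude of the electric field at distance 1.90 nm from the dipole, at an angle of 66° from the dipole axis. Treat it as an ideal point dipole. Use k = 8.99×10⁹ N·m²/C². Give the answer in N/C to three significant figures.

At angle θ the dipole field magnitude is E = (kp/r³)·√(1 + 3cos²θ).
kp/r³ = (8.99×10⁹)(6.20×10⁻³⁰) / (1.90×10⁻⁹)³ = 8.126×10⁶ N/C.
√(1 + 3cos²66°) = √(1 + 3·0.1654) = √1.4963 ≈ 1.2232.
E ≈ 8.126×10⁶ × 1.223 = 9.940×10⁶ N/C.

E ≈ 9.94×10⁶ N/C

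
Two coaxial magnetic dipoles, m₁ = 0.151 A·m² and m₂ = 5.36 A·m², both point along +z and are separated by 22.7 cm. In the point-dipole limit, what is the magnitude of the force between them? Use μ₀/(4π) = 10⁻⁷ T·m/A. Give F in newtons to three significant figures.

On-axis B of dipole 1: B = (μ₀/4π)·2m₁/r³. Force on dipole 2: F = m₂·dB/dr.
dB/dr = −(μ₀/4π)·6m₁/r⁴, so |F| = (μ₀/4π)·6m₁m₂/r⁴.
F = 6(10⁻⁷)(0.151)(5.36)/(0.227)⁴ = 1.829×10⁻⁴ N.

F ≈ 1.83×10⁻⁴ N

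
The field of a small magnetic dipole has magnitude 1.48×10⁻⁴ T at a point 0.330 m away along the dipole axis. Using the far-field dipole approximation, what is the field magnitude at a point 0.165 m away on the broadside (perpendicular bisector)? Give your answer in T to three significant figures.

Dipole fields scale as 1/r³ in the far field.
The axial field is twice the equatorial field at the same r, so the geometry factor is 1/2.
B₂ = B₁ · (1/2) · (r₁/r₂)³ = 1.48×10⁻⁴ · 0.5 · (0.330/0.165)³.
(r₁/r₂)³ = (2)³ = 8.
B₂ ≈ 5.920×10⁻⁴ T.

B ≈ 5.92×10⁻⁴ T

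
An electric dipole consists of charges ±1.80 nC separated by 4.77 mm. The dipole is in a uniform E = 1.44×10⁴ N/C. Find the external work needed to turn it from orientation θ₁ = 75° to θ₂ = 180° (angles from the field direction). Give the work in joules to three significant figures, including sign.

Dipole moment p = qd = (1.80×10⁻⁹ C)(0.00477 m) = 8.586×10⁻¹² C·m.
W_ext = ΔU = U(θ₂) − U(θ₁) = −pE cosθ₂ − (−pE cosθ₁) = pE(cosθ₁ − cosθ₂).
W = (8.586×10⁻¹²)(1.44×10⁴)·(cos75° − cos180°) = (1.236×10⁻⁷)·(+1.2588) = 1.556×10⁻⁷ J.

W ≈ 1.56×10⁻⁷ J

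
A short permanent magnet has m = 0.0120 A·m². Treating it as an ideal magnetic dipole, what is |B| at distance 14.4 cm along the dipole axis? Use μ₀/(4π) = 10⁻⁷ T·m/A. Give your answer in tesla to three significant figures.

On axis B = (μ₀/4π)·2m/r³.
B = 2·(10⁻⁷)·(0.0120) / (0.144)³ = 8.038×10⁻⁷ T.

B ≈ 8.04×10⁻⁷ T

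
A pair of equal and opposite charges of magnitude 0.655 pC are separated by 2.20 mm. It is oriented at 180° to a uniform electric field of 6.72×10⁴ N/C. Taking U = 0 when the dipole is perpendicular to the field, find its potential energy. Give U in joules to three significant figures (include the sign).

U ≈ 9.68×10⁻¹¹ J

Dipole moment p = qd = (6.55×10⁻¹³ C)(0.00220 m) = 1.441×10⁻¹⁵ C·m.
U = −p·E = −pE cosθ.
U = −(1.441×10⁻¹⁵)(6.72×10⁴)·cos180° = 9.684×10⁻¹¹ J.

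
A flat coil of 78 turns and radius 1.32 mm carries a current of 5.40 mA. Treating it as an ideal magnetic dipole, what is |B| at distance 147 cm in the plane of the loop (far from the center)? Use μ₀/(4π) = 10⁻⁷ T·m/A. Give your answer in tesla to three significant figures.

B ≈ 7.26×10⁻¹⁴ T

m = NIA = NIπa² = 78·(0.00540)·π·(0.00132)² = 2.306×10⁻⁶ A·m².
In the equatorial plane B = (μ₀/4π)·m/r³ (half the axial value).
B = (10⁻⁷)·(2.306×10⁻⁶) / (1.47)³ = 7.260×10⁻¹⁴ T.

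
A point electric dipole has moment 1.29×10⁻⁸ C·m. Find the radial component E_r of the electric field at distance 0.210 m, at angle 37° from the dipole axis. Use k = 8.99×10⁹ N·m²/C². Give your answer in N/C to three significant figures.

E_r ≈ 2.00×10⁴ N/C

For a dipole, E_r = (2kp cosθ)/r³.
kp/r³ = (8.99×10⁹)(1.29×10⁻⁸)/(0.210)³ = 1.252×10⁴ N/C.
E_r = 2·1.252×10⁴·cos37° = 2.000×10⁴ N/C.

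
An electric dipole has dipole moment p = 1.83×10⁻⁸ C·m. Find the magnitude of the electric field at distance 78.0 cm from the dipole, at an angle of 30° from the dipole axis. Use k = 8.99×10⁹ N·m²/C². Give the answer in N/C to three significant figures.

At angle θ the dipole field magnitude is E = (kp/r³)·√(1 + 3cos²θ).
kp/r³ = (8.99×10⁹)(1.83×10⁻⁸) / (0.780)³ = 346.7 N/C.
√(1 + 3cos²30°) = √(1 + 3·0.7500) = √3.2500 ≈ 1.8028.
E ≈ 346.7 × 1.803 = 625.0 N/C.

E ≈ 625 N/C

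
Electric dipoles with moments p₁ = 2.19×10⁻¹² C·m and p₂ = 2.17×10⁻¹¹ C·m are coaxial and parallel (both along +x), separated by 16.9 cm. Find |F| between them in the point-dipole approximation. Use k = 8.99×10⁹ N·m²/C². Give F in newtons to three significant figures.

On-axis field of dipole 1 at distance r: E = 2kp₁/r³. Force on dipole 2 is F = p₂·dE/dr (gradient along axis).
dE/dr = −6kp₁/r⁴, so |F| = 6kp₁p₂/r⁴ (attractive for aligned moments).
F = 6(8.99×10⁹)(2.19×10⁻¹²)(2.17×10⁻¹¹)/(0.169)⁴ = 3.142×10⁻⁹ N.

F ≈ 3.14×10⁻⁹ N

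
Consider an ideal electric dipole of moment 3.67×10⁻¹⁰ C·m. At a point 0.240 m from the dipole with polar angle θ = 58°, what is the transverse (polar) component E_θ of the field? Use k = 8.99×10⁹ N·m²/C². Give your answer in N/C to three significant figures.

For a dipole, E_θ = (kp sinθ)/r³.
kp/r³ = (8.99×10⁹)(3.67×10⁻¹⁰)/(0.240)³ = 238.7 N/C.
E_θ = 238.7·sin58° = 202.4 N/C.

E_θ ≈ 202 N/C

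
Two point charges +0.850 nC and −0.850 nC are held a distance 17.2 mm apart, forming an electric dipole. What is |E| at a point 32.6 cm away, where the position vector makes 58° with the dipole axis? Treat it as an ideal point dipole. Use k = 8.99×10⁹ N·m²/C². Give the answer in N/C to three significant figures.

E ≈ 5.15 N/C

Dipole moment p = qd = (8.50×10⁻¹⁰ C)(0.0172 m) = 1.462×10⁻¹¹ C·m.
At angle θ the dipole field magnitude is E = (kp/r³)·√(1 + 3cos²θ).
kp/r³ = (8.99×10⁹)(1.462×10⁻¹¹) / (0.326)³ = 3.794 N/C.
√(1 + 3cos²58°) = √(1 + 3·0.2808) = √1.8424 ≈ 1.3574.
E ≈ 3.794 × 1.357 = 5.149 N/C.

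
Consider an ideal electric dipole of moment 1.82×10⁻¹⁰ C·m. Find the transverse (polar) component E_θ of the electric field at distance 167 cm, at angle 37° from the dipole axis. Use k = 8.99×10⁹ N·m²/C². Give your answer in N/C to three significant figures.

For a dipole, E_θ = (kp sinθ)/r³.
kp/r³ = (8.99×10⁹)(1.82×10⁻¹⁰)/(1.67)³ = 0.3513 N/C.
E_θ = 0.3513·sin37° = 0.2114 N/C.

E_θ ≈ 0.211 N/C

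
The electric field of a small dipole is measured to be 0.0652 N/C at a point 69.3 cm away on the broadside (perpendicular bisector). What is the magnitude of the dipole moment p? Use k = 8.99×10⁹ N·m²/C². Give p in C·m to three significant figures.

p ≈ 2.41×10⁻¹² C·m

In the equatorial plane E = kp/r³, so p = Er³/(k).
p = (0.0652)·(0.693)³ / (8.99×10⁹) = 2.414×10⁻¹² C·m.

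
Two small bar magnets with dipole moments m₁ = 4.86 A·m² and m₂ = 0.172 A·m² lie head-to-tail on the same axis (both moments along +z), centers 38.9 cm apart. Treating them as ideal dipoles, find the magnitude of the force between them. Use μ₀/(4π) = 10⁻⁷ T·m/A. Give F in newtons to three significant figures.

On-axis B of dipole 1: B = (μ₀/4π)·2m₁/r³. Force on dipole 2: F = m₂·dB/dr.
dB/dr = −(μ₀/4π)·6m₁/r⁴, so |F| = (μ₀/4π)·6m₁m₂/r⁴.
F = 6(10⁻⁷)(4.86)(0.172)/(0.389)⁴ = 2.190×10⁻⁵ N.

F ≈ 2.19×10⁻⁵ N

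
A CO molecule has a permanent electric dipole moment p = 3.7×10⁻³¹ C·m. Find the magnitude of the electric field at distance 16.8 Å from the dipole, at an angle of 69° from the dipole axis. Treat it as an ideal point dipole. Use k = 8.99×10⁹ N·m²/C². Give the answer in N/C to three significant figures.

At angle θ the dipole field magnitude is E = (kp/r³)·√(1 + 3cos²θ).
kp/r³ = (8.99×10⁹)(3.70×10⁻³¹) / (1.68×10⁻⁹)³ = 7.015×10⁵ N/C.
√(1 + 3cos²69°) = √(1 + 3·0.1284) = √1.3853 ≈ 1.1770.
E ≈ 7.015×10⁵ × 1.177 = 8.257×10⁵ N/C.

E ≈ 8.26×10⁵ N/C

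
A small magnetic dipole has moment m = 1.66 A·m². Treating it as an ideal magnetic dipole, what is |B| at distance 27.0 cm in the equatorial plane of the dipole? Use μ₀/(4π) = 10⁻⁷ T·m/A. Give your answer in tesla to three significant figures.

B ≈ 8.43×10⁻⁶ T

In the equatorial plane B = (μ₀/4π)·m/r³ (half the axial value).
B = (10⁻⁷)·(1.66) / (0.270)³ = 8.434×10⁻⁶ T.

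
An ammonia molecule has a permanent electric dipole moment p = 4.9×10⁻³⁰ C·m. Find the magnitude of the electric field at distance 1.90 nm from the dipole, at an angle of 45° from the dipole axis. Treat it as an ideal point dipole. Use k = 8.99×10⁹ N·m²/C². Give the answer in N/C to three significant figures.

E ≈ 1.02×10⁷ N/C

At angle θ the dipole field magnitude is E = (kp/r³)·√(1 + 3cos²θ).
kp/r³ = (8.99×10⁹)(4.90×10⁻³⁰) / (1.90×10⁻⁹)³ = 6.422×10⁶ N/C.
√(1 + 3cos²45°) = √(1 + 3·0.5000) = √2.5000 ≈ 1.5811.
E ≈ 6.422×10⁶ × 1.581 = 1.015×10⁷ N/C.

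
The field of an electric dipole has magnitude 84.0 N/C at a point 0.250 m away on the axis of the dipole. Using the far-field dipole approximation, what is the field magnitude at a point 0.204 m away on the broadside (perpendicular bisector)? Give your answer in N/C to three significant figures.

E ≈ 77.3 N/C

Dipole fields scale as 1/r³ in the far field.
The axial field is twice the equatorial field at the same r, so the geometry factor is 1/2.
E₂ = E₁ · (1/2) · (r₁/r₂)³ = 84.0 · 0.5 · (0.250/0.204)³.
(r₁/r₂)³ = (1.225)³ = 1.84.
E₂ ≈ 77.30 N/C.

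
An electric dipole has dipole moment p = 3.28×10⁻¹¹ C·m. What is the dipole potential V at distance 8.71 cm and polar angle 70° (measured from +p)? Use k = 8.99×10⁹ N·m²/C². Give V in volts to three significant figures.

The dipole potential is V = kp cosθ / r².
V = (8.99×10⁹)(3.28×10⁻¹¹)·cos70° / (0.0871)² = 13.29 V.

V ≈ 13.3 V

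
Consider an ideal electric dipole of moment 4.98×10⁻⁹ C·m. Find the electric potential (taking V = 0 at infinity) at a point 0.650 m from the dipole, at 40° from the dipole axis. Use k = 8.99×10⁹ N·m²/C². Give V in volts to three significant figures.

V ≈ 81.2 V

The dipole potential is V = kp cosθ / r².
V = (8.99×10⁹)(4.98×10⁻⁹)·cos40° / (0.650)² = 81.17 V.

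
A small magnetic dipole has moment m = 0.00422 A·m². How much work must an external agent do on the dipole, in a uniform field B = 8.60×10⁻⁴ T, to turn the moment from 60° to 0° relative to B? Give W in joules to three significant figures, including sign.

W ≈ -1.81×10⁻⁶ J

W_ext = ΔU = −mB cosθ₂ + mB cosθ₁ = mB(cosθ₁ − cosθ₂).
W = (0.00422)(8.60×10⁻⁴)·(cos60° − cos0°) = (3.629×10⁻⁶)·(-0.5000) = -1.815×10⁻⁶ J.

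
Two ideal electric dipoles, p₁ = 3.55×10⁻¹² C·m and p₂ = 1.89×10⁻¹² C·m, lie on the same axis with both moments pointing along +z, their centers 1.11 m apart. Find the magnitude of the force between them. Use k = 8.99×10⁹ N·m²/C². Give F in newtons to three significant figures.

F ≈ 2.38×10⁻¹³ N

On-axis field of dipole 1 at distance r: E = 2kp₁/r³. Force on dipole 2 is F = p₂·dE/dr (gradient along axis).
dE/dr = −6kp₁/r⁴, so |F| = 6kp₁p₂/r⁴ (attractive for aligned moments).
F = 6(8.99×10⁹)(3.55×10⁻¹²)(1.89×10⁻¹²)/(1.11)⁴ = 2.384×10⁻¹³ N.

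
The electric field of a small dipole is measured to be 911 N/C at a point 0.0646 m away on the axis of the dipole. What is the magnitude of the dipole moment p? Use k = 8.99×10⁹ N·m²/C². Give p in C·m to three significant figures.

p ≈ 1.37×10⁻¹¹ C·m

On axis E = 2kp/r³, so p = Er³/(2k).
p = (911)·(0.0646)³ / (2·8.99×10⁹) = 1.366×10⁻¹¹ C·m.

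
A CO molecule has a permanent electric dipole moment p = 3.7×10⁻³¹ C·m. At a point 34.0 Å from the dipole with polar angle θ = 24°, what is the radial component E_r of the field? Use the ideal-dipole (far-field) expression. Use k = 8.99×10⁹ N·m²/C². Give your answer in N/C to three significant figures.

E_r ≈ 1.55×10⁵ N/C

For a dipole, E_r = (2kp cosθ)/r³.
kp/r³ = (8.99×10⁹)(3.70×10⁻³¹)/(3.40×10⁻⁹)³ = 8.463×10⁴ N/C.
E_r = 2·8.463×10⁴·cos24° = 1.546×10⁵ N/C.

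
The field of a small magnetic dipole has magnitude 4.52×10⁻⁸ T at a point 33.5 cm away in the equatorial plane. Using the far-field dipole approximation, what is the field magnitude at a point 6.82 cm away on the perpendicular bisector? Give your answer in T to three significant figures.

B ≈ 5.36×10⁻⁶ T

Dipole fields scale as 1/r³ in the far field; the geometry is the same at both points.
B₂ = B₁ · (r₁/r₂)³ = 4.52×10⁻⁸ · (33.5/6.82)³.
(r₁/r₂)³ = (4.912)³ = 118.5.
B₂ ≈ 5.357×10⁻⁶ T.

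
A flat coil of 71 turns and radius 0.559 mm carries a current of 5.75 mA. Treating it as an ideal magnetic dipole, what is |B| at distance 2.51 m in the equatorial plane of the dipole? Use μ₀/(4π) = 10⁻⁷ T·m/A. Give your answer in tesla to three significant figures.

B ≈ 2.53×10⁻¹⁵ T

m = NIA = NIπa² = 71·(0.00575)·π·(5.59×10⁻⁴)² = 4.008×10⁻⁷ A·m².
In the equatorial plane B = (μ₀/4π)·m/r³ (half the axial value).
B = (10⁻⁷)·(4.008×10⁻⁷) / (2.51)³ = 2.535×10⁻¹⁵ T.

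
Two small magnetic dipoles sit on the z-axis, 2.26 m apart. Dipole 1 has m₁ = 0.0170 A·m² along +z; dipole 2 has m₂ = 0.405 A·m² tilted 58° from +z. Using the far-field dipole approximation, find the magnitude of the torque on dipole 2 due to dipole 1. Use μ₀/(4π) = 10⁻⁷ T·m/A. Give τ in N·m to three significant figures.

τ ≈ 1.01×10⁻¹⁰ N·m

Dipole B is on the axis of dipole A, so B₁ there is axial: B₁ = (μ₀/4π)·2m₁/r³ along +z.
B₁ = 2(10⁻⁷)(0.0170)/(2.26)³ = 2.945×10⁻¹⁰ T.
τ = m₂ B₁ sinθ.
τ = (0.405)(2.945×10⁻¹⁰)·sin58° = 1.012×10⁻¹⁰ N·m.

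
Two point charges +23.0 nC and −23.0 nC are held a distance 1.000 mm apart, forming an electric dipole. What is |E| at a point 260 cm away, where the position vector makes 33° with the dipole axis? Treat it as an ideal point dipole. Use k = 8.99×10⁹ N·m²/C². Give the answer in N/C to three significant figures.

E ≈ 0.0207 N/C

Dipole moment p = qd = (2.30×10⁻⁸ C)(0.00100 m) = 2.30×10⁻¹¹ C·m.
At angle θ the dipole field magnitude is E = (kp/r³)·√(1 + 3cos²θ).
kp/r³ = (8.99×10⁹)(2.30×10⁻¹¹) / (2.60)³ = 0.01176 N/C.
√(1 + 3cos²33°) = √(1 + 3·0.7034) = √3.1101 ≈ 1.7635.
E ≈ 0.01176 × 1.764 = 0.02075 N/C.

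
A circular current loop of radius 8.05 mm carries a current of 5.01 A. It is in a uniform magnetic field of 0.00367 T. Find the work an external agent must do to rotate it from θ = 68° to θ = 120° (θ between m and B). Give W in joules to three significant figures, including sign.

Magnetic moment m = IA = Iπa² = (5.01)·π·(0.00805)² = 0.00102 A·m².
W_ext = ΔU = −mB cosθ₂ + mB cosθ₁ = mB(cosθ₁ − cosθ₂).
W = (0.00102)(0.00367)·(cos68° − cos120°) = (3.743×10⁻⁶)·(+0.8746) = 3.274×10⁻⁶ J.

W ≈ 3.27×10⁻⁶ J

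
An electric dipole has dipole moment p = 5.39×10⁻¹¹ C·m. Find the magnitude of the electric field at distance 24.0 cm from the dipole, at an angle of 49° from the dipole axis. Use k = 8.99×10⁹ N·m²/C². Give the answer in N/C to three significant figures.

E ≈ 53.1 N/C

At angle θ the dipole field magnitude is E = (kp/r³)·√(1 + 3cos²θ).
kp/r³ = (8.99×10⁹)(5.39×10⁻¹¹) / (0.240)³ = 35.05 N/C.
√(1 + 3cos²49°) = √(1 + 3·0.4304) = √2.2912 ≈ 1.5137.
E ≈ 35.05 × 1.514 = 53.06 N/C.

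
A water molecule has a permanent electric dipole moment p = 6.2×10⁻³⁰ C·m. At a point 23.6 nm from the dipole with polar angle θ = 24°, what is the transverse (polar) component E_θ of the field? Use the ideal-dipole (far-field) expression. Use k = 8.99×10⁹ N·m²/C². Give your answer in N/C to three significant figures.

For a dipole, E_θ = (kp sinθ)/r³.
kp/r³ = (8.99×10⁹)(6.20×10⁻³⁰)/(2.36×10⁻⁸)³ = 4240 N/C.
E_θ = 4240·sin24° = 1725 N/C.

E_θ ≈ 1720 N/C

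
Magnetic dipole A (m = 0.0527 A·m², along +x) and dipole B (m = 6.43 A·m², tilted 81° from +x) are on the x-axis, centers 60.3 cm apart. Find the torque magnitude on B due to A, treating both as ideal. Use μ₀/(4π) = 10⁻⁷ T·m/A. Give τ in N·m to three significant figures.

τ ≈ 3.05×10⁻⁷ N·m

Dipole B is on the axis of dipole A, so B₁ there is axial: B₁ = (μ₀/4π)·2m₁/r³ along +x.
B₁ = 2(10⁻⁷)(0.0527)/(0.603)³ = 4.807×10⁻⁸ T.
τ = m₂ B₁ sinθ.
τ = (6.43)(4.807×10⁻⁸)·sin81° = 3.053×10⁻⁷ N·m.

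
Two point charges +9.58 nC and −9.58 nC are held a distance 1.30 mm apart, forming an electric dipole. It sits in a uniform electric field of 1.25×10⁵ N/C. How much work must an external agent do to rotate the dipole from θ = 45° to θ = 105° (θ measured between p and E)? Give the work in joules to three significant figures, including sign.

Dipole moment p = qd = (9.58×10⁻⁹ C)(0.00130 m) = 1.245×10⁻¹¹ C·m.
W_ext = ΔU = U(θ₂) − U(θ₁) = −pE cosθ₂ − (−pE cosθ₁) = pE(cosθ₁ − cosθ₂).
W = (1.245×10⁻¹¹)(1.25×10⁵)·(cos45° − cos105°) = (1.556×10⁻⁶)·(+0.9659) = 1.503×10⁻⁶ J.

W ≈ 1.50×10⁻⁶ J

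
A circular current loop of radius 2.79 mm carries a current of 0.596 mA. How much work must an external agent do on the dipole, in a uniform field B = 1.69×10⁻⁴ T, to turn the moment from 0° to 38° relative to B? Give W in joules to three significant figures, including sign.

Magnetic moment m = IA = Iπa² = (5.96×10⁻⁴)·π·(0.00279)² = 1.457×10⁻⁸ A·m².
W_ext = ΔU = −mB cosθ₂ + mB cosθ₁ = mB(cosθ₁ − cosθ₂).
W = (1.457×10⁻⁸)(1.69×10⁻⁴)·(cos0° − cos38°) = (2.462×10⁻¹²)·(+0.2120) = 5.220×10⁻¹³ J.

W ≈ 5.22×10⁻¹³ J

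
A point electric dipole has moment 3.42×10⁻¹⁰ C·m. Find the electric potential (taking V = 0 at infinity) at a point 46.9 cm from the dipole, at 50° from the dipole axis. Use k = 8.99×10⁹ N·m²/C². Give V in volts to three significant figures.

V ≈ 8.98 V

The dipole potential is V = kp cosθ / r².
V = (8.99×10⁹)(3.42×10⁻¹⁰)·cos50° / (0.469)² = 8.985 V.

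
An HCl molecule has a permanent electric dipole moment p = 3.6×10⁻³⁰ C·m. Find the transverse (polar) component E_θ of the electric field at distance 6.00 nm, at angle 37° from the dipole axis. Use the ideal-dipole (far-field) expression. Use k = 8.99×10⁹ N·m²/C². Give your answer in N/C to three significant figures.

For a dipole, E_θ = (kp sinθ)/r³.
kp/r³ = (8.99×10⁹)(3.60×10⁻³⁰)/(6.00×10⁻⁹)³ = 1.498×10⁵ N/C.
E_θ = 1.498×10⁵·sin37° = 9.017×10⁴ N/C.

E_θ ≈ 9.02×10⁴ N/C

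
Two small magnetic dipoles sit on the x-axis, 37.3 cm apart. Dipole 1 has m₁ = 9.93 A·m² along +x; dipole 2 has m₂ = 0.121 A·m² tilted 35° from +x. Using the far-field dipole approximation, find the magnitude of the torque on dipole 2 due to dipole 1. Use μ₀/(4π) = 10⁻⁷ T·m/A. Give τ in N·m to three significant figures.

Dipole B is on the axis of dipole A, so B₁ there is axial: B₁ = (μ₀/4π)·2m₁/r³ along +x.
B₁ = 2(10⁻⁷)(9.93)/(0.373)³ = 3.827×10⁻⁵ T.
τ = m₂ B₁ sinθ.
τ = (0.121)(3.827×10⁻⁵)·sin35° = 2.656×10⁻⁶ N·m.

τ ≈ 2.66×10⁻⁶ N·m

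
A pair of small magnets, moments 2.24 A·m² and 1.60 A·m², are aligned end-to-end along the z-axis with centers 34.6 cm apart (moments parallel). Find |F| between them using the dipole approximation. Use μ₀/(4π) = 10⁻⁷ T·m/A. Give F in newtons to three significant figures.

On-axis B of dipole 1: B = (μ₀/4π)·2m₁/r³. Force on dipole 2: F = m₂·dB/dr.
dB/dr = −(μ₀/4π)·6m₁/r⁴, so |F| = (μ₀/4π)·6m₁m₂/r⁴.
F = 6(10⁻⁷)(2.24)(1.60)/(0.346)⁴ = 1.500×10⁻⁴ N.

F ≈ 1.50×10⁻⁴ N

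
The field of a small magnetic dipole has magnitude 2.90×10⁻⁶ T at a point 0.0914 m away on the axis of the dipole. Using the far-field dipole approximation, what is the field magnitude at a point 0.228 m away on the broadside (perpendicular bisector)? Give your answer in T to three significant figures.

B ≈ 9.34×10⁻⁸ T

Dipole fields scale as 1/r³ in the far field.
The axial field is twice the equatorial field at the same r, so the geometry factor is 1/2.
B₂ = B₁ · (1/2) · (r₁/r₂)³ = 2.90×10⁻⁶ · 0.5 · (0.0914/0.228)³.
(r₁/r₂)³ = (0.4009)³ = 0.06442.
B₂ ≈ 9.341×10⁻⁸ T.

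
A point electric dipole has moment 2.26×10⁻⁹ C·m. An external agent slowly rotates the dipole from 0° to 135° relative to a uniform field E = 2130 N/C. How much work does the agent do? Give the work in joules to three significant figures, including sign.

W ≈ 8.22×10⁻⁶ J

W_ext = ΔU = U(θ₂) − U(θ₁) = −pE cosθ₂ − (−pE cosθ₁) = pE(cosθ₁ − cosθ₂).
W = (2.26×10⁻⁹)(2130)·(cos0° − cos135°) = (4.814×10⁻⁶)·(+1.7071) = 8.218×10⁻⁶ J.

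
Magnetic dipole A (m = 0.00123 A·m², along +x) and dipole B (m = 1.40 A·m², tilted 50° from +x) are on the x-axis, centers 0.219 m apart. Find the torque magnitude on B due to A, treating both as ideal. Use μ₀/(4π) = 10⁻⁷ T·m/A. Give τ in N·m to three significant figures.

Dipole B is on the axis of dipole A, so B₁ there is axial: B₁ = (μ₀/4π)·2m₁/r³ along +x.
B₁ = 2(10⁻⁷)(0.00123)/(0.219)³ = 2.342×10⁻⁸ T.
τ = m₂ B₁ sinθ.
τ = (1.40)(2.342×10⁻⁸)·sin50° = 2.512×10⁻⁸ N·m.

τ ≈ 2.51×10⁻⁸ N·m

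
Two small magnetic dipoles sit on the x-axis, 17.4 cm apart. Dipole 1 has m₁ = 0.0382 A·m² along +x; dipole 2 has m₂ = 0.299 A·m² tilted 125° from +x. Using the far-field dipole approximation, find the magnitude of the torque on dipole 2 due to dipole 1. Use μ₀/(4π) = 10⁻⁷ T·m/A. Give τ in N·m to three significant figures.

Dipole B is on the axis of dipole A, so B₁ there is axial: B₁ = (μ₀/4π)·2m₁/r³ along +x.
B₁ = 2(10⁻⁷)(0.0382)/(0.174)³ = 1.450×10⁻⁶ T.
τ = m₂ B₁ sinθ.
τ = (0.299)(1.450×10⁻⁶)·sin125° = 3.552×10⁻⁷ N·m.

τ ≈ 3.55×10⁻⁷ N·m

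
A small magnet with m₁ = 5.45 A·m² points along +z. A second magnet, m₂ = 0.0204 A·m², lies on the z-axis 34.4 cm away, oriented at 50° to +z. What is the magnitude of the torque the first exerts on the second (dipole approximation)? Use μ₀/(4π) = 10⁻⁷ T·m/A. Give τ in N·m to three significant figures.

Dipole B is on the axis of dipole A, so B₁ there is axial: B₁ = (μ₀/4π)·2m₁/r³ along +z.
B₁ = 2(10⁻⁷)(5.45)/(0.344)³ = 2.678×10⁻⁵ T.
τ = m₂ B₁ sinθ.
τ = (0.0204)(2.678×10⁻⁵)·sin50° = 4.184×10⁻⁷ N·m.

τ ≈ 4.18×10⁻⁷ N·m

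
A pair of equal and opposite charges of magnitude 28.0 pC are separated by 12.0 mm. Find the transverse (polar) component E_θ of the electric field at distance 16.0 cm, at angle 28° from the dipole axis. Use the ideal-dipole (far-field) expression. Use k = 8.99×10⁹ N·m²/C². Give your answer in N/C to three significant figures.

E_θ ≈ 0.346 N/C

Dipole moment p = qd = (2.80×10⁻¹¹ C)(0.0120 m) = 3.36×10⁻¹³ C·m.
For a dipole, E_θ = (kp sinθ)/r³.
kp/r³ = (8.99×10⁹)(3.36×10⁻¹³)/(0.160)³ = 0.7375 N/C.
E_θ = 0.7375·sin28° = 0.3462 N/C.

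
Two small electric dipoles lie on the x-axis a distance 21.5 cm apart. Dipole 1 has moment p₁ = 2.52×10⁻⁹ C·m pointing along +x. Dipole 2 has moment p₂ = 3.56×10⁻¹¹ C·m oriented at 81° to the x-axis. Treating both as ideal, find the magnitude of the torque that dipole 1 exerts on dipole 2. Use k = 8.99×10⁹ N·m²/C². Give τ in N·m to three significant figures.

The second dipole sits on the axis of the first, so the field there is axial: E₁ = 2kp₁/r³ along +x.
E₁ = 2(8.99×10⁹)(2.52×10⁻⁹)/(0.215)³ = 4559 N/C.
Torque on the second dipole: τ = p₂ E₁ sinθ.
τ = (3.56×10⁻¹¹)(4559)·sin81° = 1.603×10⁻⁷ N·m.

τ ≈ 1.60×10⁻⁷ N·m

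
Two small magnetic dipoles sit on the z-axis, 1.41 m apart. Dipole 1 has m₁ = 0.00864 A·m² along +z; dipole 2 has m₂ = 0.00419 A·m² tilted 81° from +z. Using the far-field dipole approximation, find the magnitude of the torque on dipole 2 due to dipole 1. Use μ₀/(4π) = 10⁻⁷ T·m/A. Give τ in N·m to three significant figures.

Dipole B is on the axis of dipole A, so B₁ there is axial: B₁ = (μ₀/4π)·2m₁/r³ along +z.
B₁ = 2(10⁻⁷)(0.00864)/(1.41)³ = 6.164×10⁻¹⁰ T.
τ = m₂ B₁ sinθ.
τ = (0.00419)(6.164×10⁻¹⁰)·sin81° = 2.551×10⁻¹² N·m.

τ ≈ 2.55×10⁻¹² N·m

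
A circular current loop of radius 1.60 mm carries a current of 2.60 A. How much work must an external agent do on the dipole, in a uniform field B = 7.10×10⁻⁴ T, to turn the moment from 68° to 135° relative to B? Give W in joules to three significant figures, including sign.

W ≈ 1.61×10⁻⁸ J

Magnetic moment m = IA = Iπa² = (2.60)·π·(0.00160)² = 2.091×10⁻⁵ A·m².
W_ext = ΔU = −mB cosθ₂ + mB cosθ₁ = mB(cosθ₁ − cosθ₂).
W = (2.091×10⁻⁵)(7.10×10⁻⁴)·(cos68° − cos135°) = (1.485×10⁻⁸)·(+1.0817) = 1.606×10⁻⁸ J.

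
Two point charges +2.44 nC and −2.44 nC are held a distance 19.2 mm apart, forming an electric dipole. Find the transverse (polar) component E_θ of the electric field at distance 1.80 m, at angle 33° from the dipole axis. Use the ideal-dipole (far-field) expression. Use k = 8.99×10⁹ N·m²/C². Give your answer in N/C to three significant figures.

Dipole moment p = qd = (2.44×10⁻⁹ C)(0.0192 m) = 4.685×10⁻¹¹ C·m.
For a dipole, E_θ = (kp sinθ)/r³.
kp/r³ = (8.99×10⁹)(4.685×10⁻¹¹)/(1.80)³ = 0.07222 N/C.
E_θ = 0.07222·sin33° = 0.03933 N/C.

E_θ ≈ 0.0393 N/C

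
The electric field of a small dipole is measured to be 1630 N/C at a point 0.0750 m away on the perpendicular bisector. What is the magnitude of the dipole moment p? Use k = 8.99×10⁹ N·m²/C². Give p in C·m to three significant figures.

In the equatorial plane E = kp/r³, so p = Er³/(k).
p = (1630)·(0.0750)³ / (8.99×10⁹) = 7.649×10⁻¹¹ C·m.

p ≈ 7.65×10⁻¹¹ C·m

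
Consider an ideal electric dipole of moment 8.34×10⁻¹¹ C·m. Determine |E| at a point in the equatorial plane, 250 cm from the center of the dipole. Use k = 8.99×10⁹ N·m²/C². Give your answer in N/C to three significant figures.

E ≈ 0.0480 N/C

On the perpendicular bisector E = kp/r³ (half the axial value at the same distance).
E = (8.99×10⁹)(8.34×10⁻¹¹) / (2.50)³ = 0.04799 N/C.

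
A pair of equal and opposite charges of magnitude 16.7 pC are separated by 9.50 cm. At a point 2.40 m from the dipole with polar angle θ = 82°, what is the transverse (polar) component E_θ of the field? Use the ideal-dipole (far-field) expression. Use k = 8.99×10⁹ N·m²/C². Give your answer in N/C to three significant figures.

Dipole moment p = qd = (1.67×10⁻¹¹ C)(0.0950 m) = 1.587×10⁻¹² C·m.
For a dipole, E_θ = (kp sinθ)/r³.
kp/r³ = (8.99×10⁹)(1.587×10⁻¹²)/(2.40)³ = 0.001032 N/C.
E_θ = 0.001032·sin82° = 0.001022 N/C.

E_θ ≈ 0.00102 N/C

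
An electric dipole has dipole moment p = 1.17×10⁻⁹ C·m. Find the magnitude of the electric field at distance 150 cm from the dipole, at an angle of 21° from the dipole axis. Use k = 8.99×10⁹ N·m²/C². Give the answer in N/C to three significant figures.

At angle θ the dipole field magnitude is E = (kp/r³)·√(1 + 3cos²θ).
kp/r³ = (8.99×10⁹)(1.17×10⁻⁹) / (1.50)³ = 3.117 N/C.
√(1 + 3cos²21°) = √(1 + 3·0.8716) = √3.6147 ≈ 1.9012.
E ≈ 3.117 × 1.901 = 5.925 N/C.

E ≈ 5.93 N/C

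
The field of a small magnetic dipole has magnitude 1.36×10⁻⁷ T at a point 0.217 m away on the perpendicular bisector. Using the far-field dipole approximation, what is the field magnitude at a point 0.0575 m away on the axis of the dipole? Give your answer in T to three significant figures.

Dipole fields scale as 1/r³ in the far field.
The axial field is twice the equatorial field at the same r, so the geometry factor is 2/1.
B₂ = B₁ · (2/1) · (r₁/r₂)³ = 1.36×10⁻⁷ · 2 · (0.217/0.0575)³.
(r₁/r₂)³ = (3.774)³ = 53.75.
B₂ ≈ 1.462×10⁻⁵ T.

B ≈ 1.46×10⁻⁵ T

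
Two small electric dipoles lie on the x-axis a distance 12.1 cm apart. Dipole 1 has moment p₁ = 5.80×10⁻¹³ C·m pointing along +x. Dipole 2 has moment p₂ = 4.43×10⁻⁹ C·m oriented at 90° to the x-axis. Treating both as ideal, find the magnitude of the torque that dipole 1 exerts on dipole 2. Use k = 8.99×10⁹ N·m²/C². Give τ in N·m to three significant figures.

τ ≈ 2.61×10⁻⁸ N·m

The second dipole sits on the axis of the first, so the field there is axial: E₁ = 2kp₁/r³ along +x.
E₁ = 2(8.99×10⁹)(5.80×10⁻¹³)/(0.121)³ = 5.887 N/C.
Torque on the second dipole: τ = p₂ E₁ sinθ.
τ = (4.43×10⁻⁹)(5.887)·sin90° = 2.608×10⁻⁸ N·m.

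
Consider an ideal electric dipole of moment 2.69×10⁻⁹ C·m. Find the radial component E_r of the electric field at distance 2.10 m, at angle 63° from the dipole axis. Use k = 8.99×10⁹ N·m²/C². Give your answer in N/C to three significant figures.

For a dipole, E_r = (2kp cosθ)/r³.
kp/r³ = (8.99×10⁹)(2.69×10⁻⁹)/(2.10)³ = 2.611 N/C.
E_r = 2·2.611·cos63° = 2.371 N/C.

E_r ≈ 2.37 N/C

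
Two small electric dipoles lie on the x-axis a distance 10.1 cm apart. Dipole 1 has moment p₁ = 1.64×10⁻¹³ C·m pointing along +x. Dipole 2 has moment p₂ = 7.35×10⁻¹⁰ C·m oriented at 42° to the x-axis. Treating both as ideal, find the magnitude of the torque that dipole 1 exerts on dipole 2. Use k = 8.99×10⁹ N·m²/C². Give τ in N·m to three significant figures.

τ ≈ 1.41×10⁻⁹ N·m

The second dipole sits on the axis of the first, so the field there is axial: E₁ = 2kp₁/r³ along +x.
E₁ = 2(8.99×10⁹)(1.64×10⁻¹³)/(0.101)³ = 2.862 N/C.
Torque on the second dipole: τ = p₂ E₁ sinθ.
τ = (7.35×10⁻¹⁰)(2.862)·sin42° = 1.408×10⁻⁹ N·m.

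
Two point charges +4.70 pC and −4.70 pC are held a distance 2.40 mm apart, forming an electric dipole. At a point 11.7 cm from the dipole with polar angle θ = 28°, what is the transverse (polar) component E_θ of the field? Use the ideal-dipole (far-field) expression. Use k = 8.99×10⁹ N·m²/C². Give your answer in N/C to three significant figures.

E_θ ≈ 0.0297 N/C

Dipole moment p = qd = (4.70×10⁻¹² C)(0.00240 m) = 1.128×10⁻¹⁴ C·m.
For a dipole, E_θ = (kp sinθ)/r³.
kp/r³ = (8.99×10⁹)(1.128×10⁻¹⁴)/(0.117)³ = 0.06332 N/C.
E_θ = 0.06332·sin28° = 0.02972 N/C.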